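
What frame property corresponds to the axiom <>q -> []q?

partial functionality

This schema is the CD axiom.
It corresponds to partial functionality: forall x forall y forall z (Rxy & Rxz -> y = z).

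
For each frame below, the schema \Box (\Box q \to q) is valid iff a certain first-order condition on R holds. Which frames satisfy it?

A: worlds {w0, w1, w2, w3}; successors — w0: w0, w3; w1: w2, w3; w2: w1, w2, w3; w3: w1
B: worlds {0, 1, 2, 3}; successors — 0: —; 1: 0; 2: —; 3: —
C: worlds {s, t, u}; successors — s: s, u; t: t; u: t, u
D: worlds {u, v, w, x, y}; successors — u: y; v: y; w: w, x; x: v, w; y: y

C

Frame correspondent (Sahlqvist): \forall x \forall y (Rxy \to Ryy) — i.e. shift-reflexivity.
A: fails — Rw3w1 but not Rw1w1.
B: fails — R10 but not R00.
C: holds.
D: fails — Rwx but not Rxx.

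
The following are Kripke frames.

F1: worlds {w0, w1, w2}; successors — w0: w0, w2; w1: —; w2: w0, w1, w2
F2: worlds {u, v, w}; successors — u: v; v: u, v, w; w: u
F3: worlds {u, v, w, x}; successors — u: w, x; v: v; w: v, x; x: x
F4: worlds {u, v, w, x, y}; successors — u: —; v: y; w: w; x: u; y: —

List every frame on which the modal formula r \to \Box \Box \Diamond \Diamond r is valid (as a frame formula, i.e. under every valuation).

Frame correspondent (Sahlqvist): \forall x \forall z (x R^2 z \to \exists w (x = w \wedge z R^2 w)) — i.e. a generalized confluence (Geach) condition.
F1: fails — w0R²w1 but no w with w0=w and w1R²w.
F2: fails — uR²w but no t with u=t and wR²t.
F3: fails — uR²v but no t with u=t and vR²t.
F4: satisfies the condition.

F4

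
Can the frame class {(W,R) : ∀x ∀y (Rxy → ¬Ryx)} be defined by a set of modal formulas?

If a class were modally definable it would be closed under surjective bounded morphisms (Goldblatt–Thomason).
The 3-cycle (worlds 0,1,2 with 0→1→2→0) is asymmetric. Mapping every world to a single reflexive point • is a surjective bounded morphism, and the reflexive point is not asymmetric (R•• but asymmetry requires ¬R••).
So the class is not modally definable.

Not modally definable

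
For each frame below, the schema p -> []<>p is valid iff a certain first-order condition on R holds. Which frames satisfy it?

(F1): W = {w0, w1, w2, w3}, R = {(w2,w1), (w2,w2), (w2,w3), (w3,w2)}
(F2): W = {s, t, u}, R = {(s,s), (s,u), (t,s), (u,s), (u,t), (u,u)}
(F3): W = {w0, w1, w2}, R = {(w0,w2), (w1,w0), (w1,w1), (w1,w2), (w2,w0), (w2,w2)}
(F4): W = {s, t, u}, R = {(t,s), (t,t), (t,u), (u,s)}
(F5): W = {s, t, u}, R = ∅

This is the axiom for symmetry; its first-order frame correspondent is forall x forall y (Rxy -> Ryx).
(F1): fails — Rw2w1 but not Rw1w2.
(F2): fails — Rut but not Rtu.
(F3): fails — Rw1w2 but not Rw2w1.
(F4): fails — Rtu but not Rut.
(F5): holds.
Valid on: (F5).

(F5)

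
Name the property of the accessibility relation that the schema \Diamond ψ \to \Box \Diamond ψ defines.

Suppose ◇ψ→□◇ψ is valid. Take Rxy, Rxz and set V(ψ)={y}. Then ◇ψ at x, so □◇ψ at x, so ◇ψ at z, so some w with Rzw has ψ; w=y, i.e. Rzy. By symmetry of the argument, Ryz.
Conversely, on a frame with the Euclidean property the schema holds at every world under every valuation.
Frame condition: \forall x \forall y \forall z (Rxy \wedge Rxz \to Ryz).

The Euclidean property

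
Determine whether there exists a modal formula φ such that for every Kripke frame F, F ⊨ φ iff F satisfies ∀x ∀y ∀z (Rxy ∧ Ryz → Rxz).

Yes: it is transitivity, defined by the 4 schema □r → □□r.

Definable; □r → □□r defines it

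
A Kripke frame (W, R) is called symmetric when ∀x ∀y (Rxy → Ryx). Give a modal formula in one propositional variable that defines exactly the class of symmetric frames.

ψ → □◇ψ

A defining formula is ψ → □◇ψ (the B axiom).
Suppose ψ→□◇ψ is valid. Take Rxy and set V(ψ)={x}. Then ψ at x, so □◇ψ at x, so ◇ψ at y, so some z with Ryz has ψ; z=x, i.e. Ryx.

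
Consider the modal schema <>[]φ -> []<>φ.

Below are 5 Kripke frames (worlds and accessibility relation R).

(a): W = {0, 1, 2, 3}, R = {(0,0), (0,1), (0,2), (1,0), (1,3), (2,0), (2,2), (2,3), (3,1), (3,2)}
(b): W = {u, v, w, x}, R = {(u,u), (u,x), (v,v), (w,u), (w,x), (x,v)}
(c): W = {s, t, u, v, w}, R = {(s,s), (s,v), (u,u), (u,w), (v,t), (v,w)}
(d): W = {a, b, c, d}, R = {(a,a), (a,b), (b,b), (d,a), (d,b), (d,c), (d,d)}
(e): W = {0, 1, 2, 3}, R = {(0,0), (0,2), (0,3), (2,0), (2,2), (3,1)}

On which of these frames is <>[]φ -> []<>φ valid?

The schema corresponds to convergence: forall x forall y forall z (Rxy & Rxz -> exists w (Ryw & Rzw)).
(a): satisfies the condition.
(b): fails — Ruu and Rux but u and x have no common successor.
(c): fails — Rsv and Rss but v and s have no common successor.
(d): fails — Rdc and Rdc but c and c have no common successor.
(e): fails — R00 and R03 but 0 and 3 have no common successor.
Valid on: (a).

(a)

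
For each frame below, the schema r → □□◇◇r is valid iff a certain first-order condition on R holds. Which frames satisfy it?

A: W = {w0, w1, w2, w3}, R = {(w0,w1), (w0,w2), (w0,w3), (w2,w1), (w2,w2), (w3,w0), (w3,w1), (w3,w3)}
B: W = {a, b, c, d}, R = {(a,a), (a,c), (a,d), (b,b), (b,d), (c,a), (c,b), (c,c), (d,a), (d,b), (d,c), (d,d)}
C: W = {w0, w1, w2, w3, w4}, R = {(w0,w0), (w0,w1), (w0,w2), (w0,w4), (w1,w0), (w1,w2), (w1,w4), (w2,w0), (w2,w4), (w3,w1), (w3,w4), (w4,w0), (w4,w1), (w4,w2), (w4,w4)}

The schema corresponds to a generalized confluence (Geach) condition: ∀x ∀z (xR²z → ∃w (x = w ∧ zR²w)).
A: fails — w0R²w1 but no w with w0=w and w1R²w.
B: ✓.
C: fails — w3R²w0 but no w with w3=w and w0R²w.
Valid on: B.

B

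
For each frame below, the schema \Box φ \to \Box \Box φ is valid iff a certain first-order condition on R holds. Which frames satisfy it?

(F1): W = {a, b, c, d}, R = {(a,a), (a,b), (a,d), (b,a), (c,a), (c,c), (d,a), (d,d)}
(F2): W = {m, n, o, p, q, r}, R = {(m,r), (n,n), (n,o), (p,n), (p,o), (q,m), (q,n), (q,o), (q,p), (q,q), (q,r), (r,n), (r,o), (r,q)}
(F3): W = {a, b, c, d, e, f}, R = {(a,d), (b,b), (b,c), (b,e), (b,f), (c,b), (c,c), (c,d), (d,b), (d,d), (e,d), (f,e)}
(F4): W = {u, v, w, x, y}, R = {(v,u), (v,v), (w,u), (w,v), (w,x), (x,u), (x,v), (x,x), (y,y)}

The schema corresponds to transitivity: \forall x \forall y \forall z (Rxy \wedge Ryz \to Rxz).
(F1): fails — Rba and Rab but not Rbb.
(F2): fails — Rmr and Rrn but not Rmn.
(F3): fails — Rbc and Rcd but not Rbd.
(F4): satisfies the condition.

(F4)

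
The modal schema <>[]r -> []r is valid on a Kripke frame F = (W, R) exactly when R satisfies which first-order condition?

the Euclidean property

This is frame-equivalent to ◇r → □◇r (substitute ¬r for r and contrapose).
Suppose ◇r→□◇r is valid. Take Rxy, Rxz and set V(r)={y}. Then ◇r at x, so □◇r at x, so ◇r at z, so some w with Rzw has r; w=y, i.e. Rzy. By symmetry of the argument, Ryz.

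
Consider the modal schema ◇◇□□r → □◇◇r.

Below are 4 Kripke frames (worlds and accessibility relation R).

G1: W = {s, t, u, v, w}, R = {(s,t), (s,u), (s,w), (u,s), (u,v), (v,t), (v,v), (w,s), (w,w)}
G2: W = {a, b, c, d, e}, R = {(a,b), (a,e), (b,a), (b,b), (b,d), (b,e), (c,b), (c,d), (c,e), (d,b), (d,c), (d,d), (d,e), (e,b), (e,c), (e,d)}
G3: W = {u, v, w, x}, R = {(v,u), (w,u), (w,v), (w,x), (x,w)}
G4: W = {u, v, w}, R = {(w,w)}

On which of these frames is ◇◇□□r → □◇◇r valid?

G2, G4

This is the axiom for a generalized confluence (Geach) condition; its first-order frame correspondent is ∀x ∀y ∀z ((xR²y ∧ xRz) → ∃w (yR²w ∧ zR²w)).
G1: fails — sR²s, sRt but no w* with sR²w* and tR²w*.
G2: condition met.
G3: fails — wR²u, wRu but no t with uR²t and uR²t.
G4: condition met.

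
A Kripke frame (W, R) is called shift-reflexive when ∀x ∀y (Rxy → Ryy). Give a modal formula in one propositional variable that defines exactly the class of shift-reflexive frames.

□(□ψ → ψ)

A defining formula is □(□ψ → ψ) (the T□ axiom).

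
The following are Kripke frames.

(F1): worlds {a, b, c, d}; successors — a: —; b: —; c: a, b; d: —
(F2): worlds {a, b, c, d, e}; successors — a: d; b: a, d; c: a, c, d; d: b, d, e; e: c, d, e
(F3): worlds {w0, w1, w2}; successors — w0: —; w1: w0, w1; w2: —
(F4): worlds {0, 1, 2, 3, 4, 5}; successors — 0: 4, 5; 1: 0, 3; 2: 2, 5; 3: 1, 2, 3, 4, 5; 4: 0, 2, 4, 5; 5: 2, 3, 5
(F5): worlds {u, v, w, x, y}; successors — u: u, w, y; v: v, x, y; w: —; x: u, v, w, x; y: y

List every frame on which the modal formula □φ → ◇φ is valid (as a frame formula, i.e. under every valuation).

(F2), (F4)

This is the axiom for seriality; its first-order frame correspondent is ∀x ∃y Rxy.
(F1): fails — world a has no successor.
(F2): ✓.
(F3): fails — world w0 has no successor.
(F4): ✓.
(F5): fails — world w has no successor.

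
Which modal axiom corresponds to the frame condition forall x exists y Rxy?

□ψ → ◇ψ

This is seriality; the standard corresponding axiom is D: □ψ → ◇ψ.
Suppose □ψ→◇ψ is valid. At any x set V(ψ)=W. Then □ψ at x, so ◇ψ at x, so x has a successor.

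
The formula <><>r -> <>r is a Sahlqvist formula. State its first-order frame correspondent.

This is frame-equivalent to □r → □□r (substitute ¬r for r and contrapose).
Suppose □r→□□r is valid. Take Rxy, Ryz and set V(r)={w : Rxw}. Then □r at x, so □□r at x, so □r at y, so r at z, i.e. Rxz.

transitivity: forall x forall y forall z (Rxy & Ryz -> Rxz)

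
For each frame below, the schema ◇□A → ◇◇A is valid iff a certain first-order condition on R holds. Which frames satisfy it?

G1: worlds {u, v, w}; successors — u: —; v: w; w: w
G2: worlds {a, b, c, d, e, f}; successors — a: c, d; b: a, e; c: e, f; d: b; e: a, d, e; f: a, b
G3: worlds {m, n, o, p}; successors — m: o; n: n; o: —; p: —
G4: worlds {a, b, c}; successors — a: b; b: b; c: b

This is the axiom for a generalized confluence (Geach) condition; its first-order frame correspondent is ∀x ∀y (xRy → ∃w (yRw ∧ xR²w)).
G1: holds.
G2: holds.
G3: fails — mRo but no w with oRw and mR²w.
G4: holds.
Valid on: G1, G2, G4.

G1, G2, G4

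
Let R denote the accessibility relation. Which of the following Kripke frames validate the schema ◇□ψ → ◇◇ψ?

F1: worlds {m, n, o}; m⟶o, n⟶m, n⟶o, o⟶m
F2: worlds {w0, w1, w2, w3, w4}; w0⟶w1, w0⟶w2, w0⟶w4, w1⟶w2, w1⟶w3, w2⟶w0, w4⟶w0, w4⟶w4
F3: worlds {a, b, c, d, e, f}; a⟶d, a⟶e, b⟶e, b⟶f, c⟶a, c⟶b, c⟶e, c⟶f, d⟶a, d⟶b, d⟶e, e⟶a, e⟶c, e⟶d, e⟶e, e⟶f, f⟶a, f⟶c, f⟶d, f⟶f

Frame correspondent (Sahlqvist): ∀x ∀y (xRy → ∃w (yRw ∧ xR²w)) — i.e. a generalized confluence (Geach) condition.
F1: ✓.
F2: fails — w1Rw3 but no w with w3Rw and w1R²w.
F3: ✓.
Valid on: F1, F3.

F1, F3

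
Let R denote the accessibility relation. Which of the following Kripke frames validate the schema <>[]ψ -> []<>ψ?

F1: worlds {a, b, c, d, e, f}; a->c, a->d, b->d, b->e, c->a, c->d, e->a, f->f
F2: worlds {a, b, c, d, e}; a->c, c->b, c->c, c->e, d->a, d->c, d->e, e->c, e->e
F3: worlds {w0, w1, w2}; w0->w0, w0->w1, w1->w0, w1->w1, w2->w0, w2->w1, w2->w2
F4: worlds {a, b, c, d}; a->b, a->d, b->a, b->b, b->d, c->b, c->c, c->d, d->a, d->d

F3, F4

Frame correspondent (Sahlqvist): forall x forall y forall z (Rxy & Rxz -> exists w (Ryw & Rzw)) — i.e. convergence.
F1: fails — Rac and Rad but c and d have no common successor.
F2: fails — Rcc and Rcb but c and b have no common successor.
F3: ✓.
F4: ✓.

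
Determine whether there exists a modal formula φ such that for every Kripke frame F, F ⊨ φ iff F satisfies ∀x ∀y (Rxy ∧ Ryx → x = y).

Any modally definable frame class is closed under surjective bounded morphisms.
The 8-cycle (worlds w0,w1,w2,w3,w4,w5,w6,w7 with w0→w1→w2→w3→w4→w5→w6→w7→w0) is antisymmetric. Sending even-indexed worlds to s and odd-indexed worlds to t is a surjective bounded morphism onto the two-world frame with s↔t, which is not antisymmetric.
So no modal formula (or set of formulas) defines exactly the antisymmetric frames.

No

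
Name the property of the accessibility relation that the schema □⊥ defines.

This is the Ver axiom.
It corresponds to emptiness of R: ∀x ∀y ¬Rxy.

emptiness of R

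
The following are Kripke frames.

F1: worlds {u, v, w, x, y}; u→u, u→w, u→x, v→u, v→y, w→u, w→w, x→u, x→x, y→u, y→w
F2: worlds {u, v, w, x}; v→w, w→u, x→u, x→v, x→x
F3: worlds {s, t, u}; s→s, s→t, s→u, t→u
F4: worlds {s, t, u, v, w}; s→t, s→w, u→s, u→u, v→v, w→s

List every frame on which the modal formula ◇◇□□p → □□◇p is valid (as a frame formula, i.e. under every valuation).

This is the axiom for a generalized confluence (Geach) condition; its first-order frame correspondent is ∀x ∀y ∀z ((xR²y ∧ xR²z) → ∃w (yR²w ∧ zRw)).
F1: ✓.
F2: fails — vR²u, vR²u but no t with uR²t and uRt.
F3: fails — sR²s, sR²u but no w with sR²w and uRw.
F4: fails — sR²s, sR²s but no w* with sR²w* and sRw*.

F1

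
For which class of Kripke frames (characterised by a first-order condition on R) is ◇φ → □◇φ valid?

The Euclidean property

Suppose ◇φ→□◇φ is valid. Take Rxy, Rxz and set V(φ)={y}. Then ◇φ at x, so □◇φ at x, so ◇φ at z, so some w with Rzw has φ; w=y, i.e. Rzy. By symmetry of the argument, Ryz.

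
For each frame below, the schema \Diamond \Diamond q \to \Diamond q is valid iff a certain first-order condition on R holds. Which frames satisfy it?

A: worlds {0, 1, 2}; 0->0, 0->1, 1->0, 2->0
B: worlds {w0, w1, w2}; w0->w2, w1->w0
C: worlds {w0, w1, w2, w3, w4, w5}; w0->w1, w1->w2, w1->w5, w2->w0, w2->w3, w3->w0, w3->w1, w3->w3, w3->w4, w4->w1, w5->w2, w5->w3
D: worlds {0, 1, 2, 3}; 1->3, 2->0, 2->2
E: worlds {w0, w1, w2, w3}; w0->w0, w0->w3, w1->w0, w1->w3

D, E

Frame correspondent (Sahlqvist): \forall x \forall y (x R^2 y \to \exists w (y = w \wedge xRw)) — i.e. a generalized confluence (Geach) condition.
A: fails — 1R²1 but no w with 1=w and 1Rw.
B: fails — w1R²w2 but no w with w2=w and w1Rw.
C: fails — w0R²w2 but no w with w2=w and w0Rw.
D: ✓.
E: ✓.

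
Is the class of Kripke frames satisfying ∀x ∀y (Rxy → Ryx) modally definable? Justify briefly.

Yes — defined by q → □◇q

This is a Sahlqvist condition; the B axiom q → □◇q defines it.
Suppose q→□◇q is valid. Take Rxy and set V(q)={x}. Then q at x, so □◇q at x, so ◇q at y, so some z with Ryz has q; z=x, i.e. Ryx.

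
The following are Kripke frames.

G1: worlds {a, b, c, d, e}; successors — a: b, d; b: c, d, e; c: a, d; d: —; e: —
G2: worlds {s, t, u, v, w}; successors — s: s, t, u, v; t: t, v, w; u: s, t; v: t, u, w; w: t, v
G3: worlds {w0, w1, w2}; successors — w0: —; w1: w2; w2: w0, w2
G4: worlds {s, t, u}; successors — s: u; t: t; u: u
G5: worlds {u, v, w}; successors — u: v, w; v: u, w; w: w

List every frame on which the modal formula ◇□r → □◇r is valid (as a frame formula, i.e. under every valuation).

G2, G4, G5

The schema corresponds to convergence: ∀x ∀y ∀z (Rxy ∧ Rxz → ∃w (Ryw ∧ Rzw)).
G1: fails — Rab and Rad but b and d have no common successor.
G2: ✓.
G3: fails — Rw2w0 and Rw2w0 but w0 and w0 have no common successor.
G4: ✓.
G5: ✓.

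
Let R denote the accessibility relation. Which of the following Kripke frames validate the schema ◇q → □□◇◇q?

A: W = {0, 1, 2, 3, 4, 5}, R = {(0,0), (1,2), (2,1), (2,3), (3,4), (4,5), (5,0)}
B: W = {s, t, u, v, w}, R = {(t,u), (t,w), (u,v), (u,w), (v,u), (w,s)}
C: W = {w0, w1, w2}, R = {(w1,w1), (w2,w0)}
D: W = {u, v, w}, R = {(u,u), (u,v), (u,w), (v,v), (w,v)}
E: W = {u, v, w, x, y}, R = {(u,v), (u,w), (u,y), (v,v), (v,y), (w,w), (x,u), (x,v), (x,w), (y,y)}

C

Frame correspondent (Sahlqvist): ∀x ∀y ∀z ((xRy ∧ xR²z) → ∃w (y = w ∧ zR²w)) — i.e. a generalized confluence (Geach) condition.
A: fails — 1R2, 1R²1 but no w with 2=w and 1R²w.
B: fails — tRu, tR²s but no w* with u=w* and sR²w*.
C: condition met.
D: fails — uRu, uR²v but no t with u=t and vR²t.
E: fails — uRv, uR²w but no t with v=t and wR²t.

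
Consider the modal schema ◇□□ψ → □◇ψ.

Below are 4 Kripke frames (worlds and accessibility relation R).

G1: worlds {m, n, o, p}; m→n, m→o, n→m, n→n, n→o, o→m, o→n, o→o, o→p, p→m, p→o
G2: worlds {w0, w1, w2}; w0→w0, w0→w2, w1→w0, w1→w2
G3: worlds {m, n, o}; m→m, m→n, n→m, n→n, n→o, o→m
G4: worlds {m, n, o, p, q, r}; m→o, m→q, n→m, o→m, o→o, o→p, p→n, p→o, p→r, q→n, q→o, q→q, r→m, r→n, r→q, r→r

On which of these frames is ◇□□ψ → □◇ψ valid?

G1, G3

Frame correspondent (Sahlqvist): ∀x ∀y ∀z ((xRy ∧ xRz) → ∃w (yR²w ∧ zRw)) — i.e. a generalized confluence (Geach) condition.
G1: satisfies the condition.
G2: fails — w0Rw0, w0Rw2 but no w with w0R²w and w2Rw.
G3: satisfies the condition.
G4: fails — pRn, pRn but no w with nR²w and nRw.
Valid on: G1, G3.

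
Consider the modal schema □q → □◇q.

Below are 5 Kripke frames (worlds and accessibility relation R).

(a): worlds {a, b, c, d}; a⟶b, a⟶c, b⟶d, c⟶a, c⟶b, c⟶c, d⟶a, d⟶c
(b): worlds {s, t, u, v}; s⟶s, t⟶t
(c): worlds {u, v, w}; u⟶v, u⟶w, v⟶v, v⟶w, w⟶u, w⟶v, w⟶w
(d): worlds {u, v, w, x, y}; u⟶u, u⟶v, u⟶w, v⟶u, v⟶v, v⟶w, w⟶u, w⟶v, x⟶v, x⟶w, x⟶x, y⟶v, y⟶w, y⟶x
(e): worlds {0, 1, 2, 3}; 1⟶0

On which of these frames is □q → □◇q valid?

This is the axiom for a generalized confluence (Geach) condition; its first-order frame correspondent is ∀x ∀z (xRz → ∃w (xRw ∧ zRw)).
(a): fails — aRb but no w with aRw and bRw.
(b): holds.
(c): holds.
(d): holds.
(e): fails — 1R0 but no w with 1Rw and 0Rw.
Valid on: (b), (c), (d).

(b), (c), (d)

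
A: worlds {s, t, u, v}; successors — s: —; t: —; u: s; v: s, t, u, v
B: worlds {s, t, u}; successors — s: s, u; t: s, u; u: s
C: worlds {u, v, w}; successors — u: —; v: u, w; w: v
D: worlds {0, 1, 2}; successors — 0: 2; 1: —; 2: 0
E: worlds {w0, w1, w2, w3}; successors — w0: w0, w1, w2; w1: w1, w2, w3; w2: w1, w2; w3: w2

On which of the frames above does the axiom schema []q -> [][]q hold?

This is the axiom for transitivity; its first-order frame correspondent is forall x forall y forall z (Rxy & Ryz -> Rxz).
A: condition met.
B: fails — Rus and Rsu but not Ruu.
C: fails — Rwv and Rvu but not Rwu.
D: fails — R20 and R02 but not R22.
E: fails — Rw3w2 and Rw2w1 but not Rw3w1.

A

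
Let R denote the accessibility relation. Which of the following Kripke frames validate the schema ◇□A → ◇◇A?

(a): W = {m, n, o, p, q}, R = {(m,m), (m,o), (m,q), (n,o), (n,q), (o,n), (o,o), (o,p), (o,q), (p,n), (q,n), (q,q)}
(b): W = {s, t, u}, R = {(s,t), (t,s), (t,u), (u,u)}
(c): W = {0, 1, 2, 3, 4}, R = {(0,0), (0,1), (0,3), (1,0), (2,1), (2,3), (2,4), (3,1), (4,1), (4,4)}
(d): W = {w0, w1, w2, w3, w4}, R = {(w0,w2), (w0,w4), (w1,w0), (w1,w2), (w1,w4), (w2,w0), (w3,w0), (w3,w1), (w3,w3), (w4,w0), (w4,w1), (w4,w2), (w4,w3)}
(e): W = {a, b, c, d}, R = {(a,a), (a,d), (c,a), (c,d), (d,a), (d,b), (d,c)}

(a), (b), (c), (d)

Frame correspondent (Sahlqvist): ∀x ∀y (xRy → ∃w (yRw ∧ xR²w)) — i.e. a generalized confluence (Geach) condition.
(a): ✓.
(b): ✓.
(c): ✓.
(d): ✓.
(e): fails — dRb but no w with bRw and dR²w.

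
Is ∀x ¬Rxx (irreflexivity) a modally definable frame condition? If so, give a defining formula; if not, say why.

No

If a class were modally definable it would be closed under surjective bounded morphisms (Goldblatt–Thomason).
The 4-cycle (worlds s,t,u,v with s→t→u→v→s) is irreflexive, and the map sending every world to a single reflexive point • is a surjective bounded morphism (forth: every edge maps to (•,•); back: every world has a successor). So any modal formula valid on the 4-cycle is also valid on the reflexive point, which is not irreflexive.
So the class is not modally definable.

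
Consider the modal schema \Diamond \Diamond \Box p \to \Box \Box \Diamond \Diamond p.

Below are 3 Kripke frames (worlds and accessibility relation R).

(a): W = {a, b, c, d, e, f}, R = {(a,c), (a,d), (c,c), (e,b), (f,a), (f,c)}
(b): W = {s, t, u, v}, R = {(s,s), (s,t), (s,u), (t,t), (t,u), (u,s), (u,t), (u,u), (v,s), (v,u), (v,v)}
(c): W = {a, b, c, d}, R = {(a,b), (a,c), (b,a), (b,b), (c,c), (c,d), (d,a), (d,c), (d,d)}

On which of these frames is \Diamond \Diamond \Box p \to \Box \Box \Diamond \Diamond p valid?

The schema corresponds to a generalized confluence (Geach) condition: \forall x \forall y \forall z ((x R^2 y \wedge x R^2 z) \to \exists w (yRw \wedge z R^2 w)).
(a): fails — fR²c, fR²d but no w with cRw and dR²w.
(b): ✓.
(c): ✓.

(b), (c)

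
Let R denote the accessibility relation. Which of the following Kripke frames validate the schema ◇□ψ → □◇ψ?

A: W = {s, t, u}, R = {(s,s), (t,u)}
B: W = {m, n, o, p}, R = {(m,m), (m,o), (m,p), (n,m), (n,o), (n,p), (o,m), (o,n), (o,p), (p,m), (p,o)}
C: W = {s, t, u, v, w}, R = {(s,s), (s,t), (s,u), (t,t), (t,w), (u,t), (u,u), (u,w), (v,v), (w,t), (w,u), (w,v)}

B

The schema corresponds to convergence: ∀x ∀y ∀z (Rxy ∧ Rxz → ∃w (Ryw ∧ Rzw)).
A: fails — Rtu and Rtu but u and u have no common successor.
B: condition met.
C: fails — Rwt and Rwv but t and v have no common successor.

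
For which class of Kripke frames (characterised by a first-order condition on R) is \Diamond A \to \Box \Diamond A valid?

Suppose ◇A→□◇A is valid. Take Rxy, Rxz and set V(A)={y}. Then ◇A at x, so □◇A at x, so ◇A at z, so some w with Rzw has A; w=y, i.e. Rzy. By symmetry of the argument, Ryz.

The Euclidean property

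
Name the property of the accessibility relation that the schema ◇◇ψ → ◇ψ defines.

This is frame-equivalent to □ψ → □□ψ (substitute ¬ψ for ψ and contrapose).
Suppose □ψ→□□ψ is valid. Take Rxy, Ryz and set V(ψ)={w : Rxw}. Then □ψ at x, so □□ψ at x, so □ψ at y, so ψ at z, i.e. Rxz.
Conversely, any frame satisfying ∀x ∀y ∀z (Rxy ∧ Ryz → Rxz) validates the schema.
So the correspondent is transitivity.

transitivity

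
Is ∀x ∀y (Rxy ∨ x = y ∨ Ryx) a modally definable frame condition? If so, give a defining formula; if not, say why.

Any modally definable frame class is closed under disjoint unions.
Take 2 disjoint single-world reflexive frames: each is trivially connected, but their disjoint union has 2 worlds with no edge between distinct components, so it is not connected.
So the class is not modally definable.

Not definable by any modal formula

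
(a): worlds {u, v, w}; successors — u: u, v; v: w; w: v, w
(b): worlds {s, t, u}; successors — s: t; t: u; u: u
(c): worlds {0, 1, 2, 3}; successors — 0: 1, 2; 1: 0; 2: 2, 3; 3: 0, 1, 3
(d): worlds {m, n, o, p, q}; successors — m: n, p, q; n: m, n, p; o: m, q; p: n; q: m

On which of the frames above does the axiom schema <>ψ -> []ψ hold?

This is the axiom for partial functionality; its first-order frame correspondent is forall x forall y forall z (Rxy & Rxz -> y = z).
(a): fails — u sees both u and v.
(b): ✓.
(c): fails — 0 sees both 1 and 2.
(d): fails — m sees both n and p.

(b)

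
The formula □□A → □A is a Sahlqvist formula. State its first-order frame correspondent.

Suppose □□A→□A is valid. Take Rxy and set V(A)={w : xR²w}. Then □□A at x, so □A at x, so A at y, i.e. ∃z(Rxz∧Rzy).
Conversely, any frame satisfying ∀x ∀y (Rxy → ∃z (Rxz ∧ Rzy)) validates the schema.
So the correspondent is density.

density: ∀x ∀y (Rxy → ∃z (Rxz ∧ Rzy))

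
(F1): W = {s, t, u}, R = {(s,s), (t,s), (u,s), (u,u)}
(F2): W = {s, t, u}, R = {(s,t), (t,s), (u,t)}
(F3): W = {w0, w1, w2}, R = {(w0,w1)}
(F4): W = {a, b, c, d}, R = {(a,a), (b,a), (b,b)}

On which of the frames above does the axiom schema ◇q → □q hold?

This is the axiom for partial functionality; its first-order frame correspondent is ∀x ∀y ∀z (Rxy ∧ Rxz → y = z).
(F1): fails — u sees both s and u.
(F2): condition met.
(F3): condition met.
(F4): fails — b sees both a and b.
Valid on: (F2), (F3).

(F2), (F3)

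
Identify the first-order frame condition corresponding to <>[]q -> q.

Symmetry

This schema is equivalent to the B axiom q → □◇q.
It corresponds to symmetry: forall x forall y (Rxy -> Ryx).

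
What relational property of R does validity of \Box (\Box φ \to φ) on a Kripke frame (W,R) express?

shift-reflexivity

Suppose □(□φ→φ) is valid. Take Rxy and set V(φ)={w : Ryw}. Then at y, □φ holds; since □(□φ→φ) at x, □φ→φ at y, so φ at y, i.e. Ryy.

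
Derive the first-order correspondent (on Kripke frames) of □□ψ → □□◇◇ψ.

∀x ∀z (xR²z → ∃w (xR²w ∧ zR²w))

This is a Sahlqvist (Geach-type) schema ◇^0□^2ψ → □^2◇^2ψ.
Minimal-valuation argument: fix x; take any y with xR^0y and any z with xR^2z. Set V(ψ) to the set of worlds R-reachable from y in exactly 2 steps. Then □^2ψ holds at y, so the antecedent holds at x; validity forces ◇^2ψ at z, giving a w with zR^2w and yR^2w.
First-order correspondent: ∀x ∀z (xR²z → ∃w (xR²w ∧ zR²w)).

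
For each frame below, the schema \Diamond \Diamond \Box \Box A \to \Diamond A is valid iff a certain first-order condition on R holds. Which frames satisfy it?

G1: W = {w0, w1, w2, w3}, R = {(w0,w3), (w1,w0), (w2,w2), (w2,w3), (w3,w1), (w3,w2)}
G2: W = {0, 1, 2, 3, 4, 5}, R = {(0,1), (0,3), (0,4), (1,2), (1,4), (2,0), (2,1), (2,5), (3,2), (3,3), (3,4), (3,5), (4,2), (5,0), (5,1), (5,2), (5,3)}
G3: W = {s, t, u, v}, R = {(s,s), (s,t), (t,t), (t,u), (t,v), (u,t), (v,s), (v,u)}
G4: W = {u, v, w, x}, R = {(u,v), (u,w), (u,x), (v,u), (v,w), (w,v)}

G1, G2, G3

Frame correspondent (Sahlqvist): \forall x \forall y (x R^2 y \to \exists w (y R^2 w \wedge xRw)) — i.e. a generalized confluence (Geach) condition.
G1: holds.
G2: holds.
G3: holds.
G4: fails — vR²x but no t with xR²t and vRt.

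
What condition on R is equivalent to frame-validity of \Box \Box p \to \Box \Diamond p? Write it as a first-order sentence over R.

This is a Sahlqvist (Geach-type) schema ◇^0□^2p → □^1◇^1p.
First-order correspondent: \forall x \forall z (xRz \to \exists w (x R^2 w \wedge zRw)).

\forall x \forall z (xRz \to \exists w (x R^2 w \wedge zRw))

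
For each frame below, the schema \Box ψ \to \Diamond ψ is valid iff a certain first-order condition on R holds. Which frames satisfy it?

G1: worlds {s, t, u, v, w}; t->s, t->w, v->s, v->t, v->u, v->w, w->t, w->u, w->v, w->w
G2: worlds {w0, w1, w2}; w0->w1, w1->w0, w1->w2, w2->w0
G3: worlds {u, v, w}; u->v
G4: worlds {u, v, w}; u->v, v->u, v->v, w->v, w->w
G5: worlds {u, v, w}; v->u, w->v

G2, G4

Frame correspondent (Sahlqvist): \forall x \exists y Rxy — i.e. seriality.
G1: fails — world s has no successor.
G2: holds.
G3: fails — world v has no successor.
G4: holds.
G5: fails — world u has no successor.
Valid on: G2, G4.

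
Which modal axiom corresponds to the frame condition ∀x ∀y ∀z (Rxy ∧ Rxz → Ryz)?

◇s → □◇s

The condition is the Euclidean property. The 5 schema ◇s → □◇s defines it.
Suppose ◇s→□◇s is valid. Take Rxy, Rxz and set V(s)={y}. Then ◇s at x, so □◇s at x, so ◇s at z, so some w with Rzw has s; w=y, i.e. Rzy. By symmetry of the argument, Ryz.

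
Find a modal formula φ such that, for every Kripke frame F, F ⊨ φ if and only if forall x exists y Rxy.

□s → ◇s

This is seriality; the standard corresponding axiom is D: □s → ◇s.
Suppose □s→◇s is valid. At any x set V(s)=W. Then □s at x, so ◇s at x, so x has a successor.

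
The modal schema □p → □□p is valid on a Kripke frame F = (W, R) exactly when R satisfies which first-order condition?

This schema is the 4 axiom.
Its frame correspondent is transitivity — ∀x ∀y ∀z (Rxy ∧ Ryz → Rxz).

transitivity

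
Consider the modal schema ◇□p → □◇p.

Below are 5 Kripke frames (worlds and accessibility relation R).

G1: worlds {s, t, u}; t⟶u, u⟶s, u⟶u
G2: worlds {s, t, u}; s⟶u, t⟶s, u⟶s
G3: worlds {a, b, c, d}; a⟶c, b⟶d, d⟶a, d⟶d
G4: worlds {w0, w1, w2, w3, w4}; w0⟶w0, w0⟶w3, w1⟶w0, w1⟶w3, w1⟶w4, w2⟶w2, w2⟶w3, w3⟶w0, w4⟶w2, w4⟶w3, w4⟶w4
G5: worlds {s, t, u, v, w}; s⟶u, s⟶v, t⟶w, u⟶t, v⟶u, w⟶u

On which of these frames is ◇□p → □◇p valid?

The schema corresponds to convergence: ∀x ∀y ∀z (Rxy ∧ Rxz → ∃w (Ryw ∧ Rzw)).
G1: fails — Rus and Rus but s and s have no common successor.
G2: holds.
G3: fails — Rac and Rac but c and c have no common successor.
G4: fails — Rw1w3 and Rw1w4 but w3 and w4 have no common successor.
G5: fails — Rsv and Rsu but v and u have no common successor.
Valid on: G2.

G2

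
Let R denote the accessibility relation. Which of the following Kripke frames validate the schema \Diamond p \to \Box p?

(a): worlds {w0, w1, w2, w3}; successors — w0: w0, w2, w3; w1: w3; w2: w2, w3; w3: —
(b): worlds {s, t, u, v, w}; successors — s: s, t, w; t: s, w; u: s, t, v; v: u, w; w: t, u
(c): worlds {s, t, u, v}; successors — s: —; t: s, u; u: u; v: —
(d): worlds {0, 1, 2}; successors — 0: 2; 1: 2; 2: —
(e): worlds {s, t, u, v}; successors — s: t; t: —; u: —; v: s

The schema corresponds to partial functionality: \forall x \forall y \forall z (Rxy \wedge Rxz \to y = z).
(a): fails — w0 sees both w0 and w2.
(b): fails — s sees both s and t.
(c): fails — t sees both s and u.
(d): ✓.
(e): ✓.
Valid on: (d), (e).

(d), (e)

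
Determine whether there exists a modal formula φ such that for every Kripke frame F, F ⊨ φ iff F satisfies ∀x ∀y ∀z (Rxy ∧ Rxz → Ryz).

This is a Sahlqvist condition; the 5 axiom ◇q → □◇q defines it.

Definable; ◇q → □◇q defines it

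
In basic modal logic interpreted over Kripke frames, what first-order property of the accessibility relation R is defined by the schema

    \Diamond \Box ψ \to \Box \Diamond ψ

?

This schema is the .2 axiom.
Its frame correspondent is convergence — \forall x \forall y \forall z (Rxy \wedge Rxz \to \exists w (Ryw \wedge Rzw)).

Convergence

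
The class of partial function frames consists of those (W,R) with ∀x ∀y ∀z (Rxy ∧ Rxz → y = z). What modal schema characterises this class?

◇s → □s

A defining formula is ◇s → □s (the CD axiom).
Suppose ◇s→□s is valid. Take Rxy, Rxz and set V(s)={y}. Then ◇s at x, so □s at x, so s at z, i.e. z=y.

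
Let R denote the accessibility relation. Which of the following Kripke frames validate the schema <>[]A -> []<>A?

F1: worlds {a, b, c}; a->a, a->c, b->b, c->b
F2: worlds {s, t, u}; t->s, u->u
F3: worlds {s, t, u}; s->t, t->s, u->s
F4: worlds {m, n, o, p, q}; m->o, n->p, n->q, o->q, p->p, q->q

The schema corresponds to convergence: forall x forall y forall z (Rxy & Rxz -> exists w (Ryw & Rzw)).
F1: fails — Raa and Rac but a and c have no common successor.
F2: fails — Rts and Rts but s and s have no common successor.
F3: satisfies the condition.
F4: fails — Rnq and Rnp but q and p have no common successor.

F3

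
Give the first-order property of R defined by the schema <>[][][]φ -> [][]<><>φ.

forall x forall y forall z ((xRy & x R^2 z) -> exists w (y R^3 w & z R^2 w))

This is a Sahlqvist (Geach-type) schema ◇^1□^3φ → □^2◇^2φ.
Minimal-valuation argument: fix x; take any y with xR^1y and any z with xR^2z. Set V(φ) to the set of worlds R-reachable from y in exactly 3 steps. Then □^3φ holds at y, so the antecedent holds at x; validity forces ◇^2φ at z, giving a w with zR^2w and yR^3w.
First-order correspondent: forall x forall y forall z ((xRy & x R^2 z) -> exists w (y R^3 w & z R^2 w)).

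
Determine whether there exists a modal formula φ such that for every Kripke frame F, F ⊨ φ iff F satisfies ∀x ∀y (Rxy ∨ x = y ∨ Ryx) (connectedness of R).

If a class were modally definable it would be closed under disjoint unions (Goldblatt–Thomason).
Take 4 disjoint single-world reflexive frames: each is trivially connected, but their disjoint union has 4 worlds with no edge between distinct components, so it is not connected.
So no modal formula (or set of formulas) defines exactly the connected frames.

No — not modally definable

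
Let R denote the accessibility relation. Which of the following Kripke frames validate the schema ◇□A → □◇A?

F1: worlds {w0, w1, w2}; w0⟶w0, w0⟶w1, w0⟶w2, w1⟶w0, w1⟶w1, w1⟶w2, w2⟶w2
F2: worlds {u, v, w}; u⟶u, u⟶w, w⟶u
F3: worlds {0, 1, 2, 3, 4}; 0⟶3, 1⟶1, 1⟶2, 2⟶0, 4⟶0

Frame correspondent (Sahlqvist): ∀x ∀y ∀z (Rxy ∧ Rxz → ∃w (Ryw ∧ Rzw)) — i.e. convergence.
F1: holds.
F2: holds.
F3: fails — R03 and R03 but 3 and 3 have no common successor.

F1, F2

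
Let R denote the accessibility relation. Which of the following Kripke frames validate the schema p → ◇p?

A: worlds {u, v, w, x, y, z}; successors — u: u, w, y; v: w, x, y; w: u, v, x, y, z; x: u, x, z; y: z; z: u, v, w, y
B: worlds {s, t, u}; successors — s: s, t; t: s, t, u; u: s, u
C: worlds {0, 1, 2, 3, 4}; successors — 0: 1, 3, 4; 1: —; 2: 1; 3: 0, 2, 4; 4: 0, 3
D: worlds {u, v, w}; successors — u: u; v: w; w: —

B

Frame correspondent (Sahlqvist): ∀x Rxx — i.e. reflexivity.
A: fails — world v does not see itself.
B: condition met.
C: fails — world 0 does not see itself.
D: fails — world v does not see itself.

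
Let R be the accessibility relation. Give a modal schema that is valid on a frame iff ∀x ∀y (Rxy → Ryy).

□(□p → p)

A defining formula is □(□p → p) (the T□ axiom).
Suppose □(□p→p) is valid. Take Rxy and set V(p)={w : Ryw}. Then at y, □p holds; since □(□p→p) at x, □p→p at y, so p at y, i.e. Ryy.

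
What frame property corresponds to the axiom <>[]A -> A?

symmetry: forall x forall y (Rxy -> Ryx)

This schema is equivalent to the B axiom A → □◇A.
Its frame correspondent is symmetry — forall x forall y (Rxy -> Ryx).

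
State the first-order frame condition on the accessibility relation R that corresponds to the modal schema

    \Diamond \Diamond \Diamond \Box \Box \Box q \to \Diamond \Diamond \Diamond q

This is a Sahlqvist (Geach-type) schema ◇^3□^3q → □^0◇^3q.
Minimal-valuation argument: fix x; take any y with xR^3y and any z with xR^0z. Set V(q) to the set of worlds R-reachable from y in exactly 3 steps. Then □^3q holds at y, so the antecedent holds at x; validity forces ◇^3q at z, giving a w with zR^3w and yR^3w.
First-order correspondent: \forall x \forall y (x R^3 y \to \exists w (y R^3 w \wedge x R^3 w)).

\forall x \forall y (x R^3 y \to \exists w (y R^3 w \wedge x R^3 w))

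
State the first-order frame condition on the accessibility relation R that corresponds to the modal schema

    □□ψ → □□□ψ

∀x ∀z (xR³z → ∃w (xR²w ∧ z = w))

This is a Sahlqvist (Geach-type) schema ◇^0□^2ψ → □^3◇^0ψ.
First-order correspondent: ∀x ∀z (xR³z → ∃w (xR²w ∧ z = w)).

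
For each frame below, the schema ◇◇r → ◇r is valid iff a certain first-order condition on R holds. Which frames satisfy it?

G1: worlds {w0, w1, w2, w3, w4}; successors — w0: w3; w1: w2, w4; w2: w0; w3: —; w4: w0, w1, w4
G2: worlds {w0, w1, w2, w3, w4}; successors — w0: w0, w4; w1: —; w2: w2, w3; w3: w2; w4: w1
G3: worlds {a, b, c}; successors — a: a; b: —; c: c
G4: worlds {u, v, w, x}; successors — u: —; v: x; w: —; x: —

G3, G4

This is the axiom for transitivity; its first-order frame correspondent is ∀x ∀y ∀z (Rxy ∧ Ryz → Rxz).
G1: fails — Rw1w2 and Rw2w0 but not Rw1w0.
G2: fails — Rw0w4 and Rw4w1 but not Rw0w1.
G3: ✓.
G4: ✓.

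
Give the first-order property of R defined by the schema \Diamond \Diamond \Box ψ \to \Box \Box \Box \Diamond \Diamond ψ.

This is a Sahlqvist (Geach-type) schema ◇^2□^1ψ → □^3◇^2ψ.
First-order correspondent: \forall x \forall y \forall z ((x R^2 y \wedge x R^3 z) \to \exists w (yRw \wedge z R^2 w)).

\forall x \forall y \forall z ((x R^2 y \wedge x R^3 z) \to \exists w (yRw \wedge z R^2 w))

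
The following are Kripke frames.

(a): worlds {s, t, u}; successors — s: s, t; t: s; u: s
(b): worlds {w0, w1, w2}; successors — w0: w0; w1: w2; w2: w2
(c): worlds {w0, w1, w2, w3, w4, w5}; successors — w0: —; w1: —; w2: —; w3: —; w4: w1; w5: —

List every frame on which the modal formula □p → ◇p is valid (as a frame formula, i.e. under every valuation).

(a), (b)

This is the axiom for seriality; its first-order frame correspondent is ∀x ∃y Rxy.
(a): ✓.
(b): ✓.
(c): fails — world w0 has no successor.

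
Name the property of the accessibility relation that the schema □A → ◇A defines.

Seriality

Suppose □A→◇A is valid. At any x set V(A)=W. Then □A at x, so ◇A at x, so x has a successor.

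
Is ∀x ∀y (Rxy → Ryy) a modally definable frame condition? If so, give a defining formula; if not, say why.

Yes, by □(□p → p)

Yes: it is shift-reflexivity, defined by the T□ schema □(□p → p).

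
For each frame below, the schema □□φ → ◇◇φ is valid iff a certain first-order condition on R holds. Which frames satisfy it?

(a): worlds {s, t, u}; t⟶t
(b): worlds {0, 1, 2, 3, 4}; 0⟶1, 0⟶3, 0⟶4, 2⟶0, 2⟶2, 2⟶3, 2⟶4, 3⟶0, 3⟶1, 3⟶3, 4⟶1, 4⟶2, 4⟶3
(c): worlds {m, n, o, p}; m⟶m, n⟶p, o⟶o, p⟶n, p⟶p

(c)

The schema corresponds to a generalized confluence (Geach) condition: ∀x ∃w (xR²w ∧ xR²w).
(a): fails — at s but no w with sR²w and sR²w.
(b): fails — at 1 but no w with 1R²w and 1R²w.
(c): holds.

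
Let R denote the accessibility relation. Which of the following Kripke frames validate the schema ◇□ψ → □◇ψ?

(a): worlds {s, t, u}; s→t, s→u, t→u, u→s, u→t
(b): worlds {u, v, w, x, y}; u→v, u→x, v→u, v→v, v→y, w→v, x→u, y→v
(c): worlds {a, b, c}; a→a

The schema corresponds to convergence: ∀x ∀y ∀z (Rxy ∧ Rxz → ∃w (Ryw ∧ Rzw)).
(a): fails — Rsu and Rst but u and t have no common successor.
(b): condition met.
(c): condition met.

(b), (c)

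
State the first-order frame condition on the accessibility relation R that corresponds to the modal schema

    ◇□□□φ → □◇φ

This is a Sahlqvist (Geach-type) schema ◇^1□^3φ → □^1◇^1φ.
Minimal-valuation argument: fix x; take any y with xR^1y and any z with xR^1z. Set V(φ) to the set of worlds R-reachable from y in exactly 3 steps. Then □^3φ holds at y, so the antecedent holds at x; validity forces ◇^1φ at z, giving a w with zR^1w and yR^3w.
First-order correspondent: ∀x ∀y ∀z ((xRy ∧ xRz) → ∃w (yR³w ∧ zRw)).

∀x ∀y ∀z ((xRy ∧ xRz) → ∃w (yR³w ∧ zRw))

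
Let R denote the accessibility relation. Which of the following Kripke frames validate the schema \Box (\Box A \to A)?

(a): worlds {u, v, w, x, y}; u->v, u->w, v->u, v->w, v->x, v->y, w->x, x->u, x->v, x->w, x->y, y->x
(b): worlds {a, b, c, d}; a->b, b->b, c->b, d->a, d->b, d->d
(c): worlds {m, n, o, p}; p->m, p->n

none

Frame correspondent (Sahlqvist): \forall x \forall y (Rxy \to Ryy) — i.e. shift-reflexivity.
(a): fails — Ruv but not Rvv.
(b): fails — Rda but not Raa.
(c): fails — Rpm but not Rmm.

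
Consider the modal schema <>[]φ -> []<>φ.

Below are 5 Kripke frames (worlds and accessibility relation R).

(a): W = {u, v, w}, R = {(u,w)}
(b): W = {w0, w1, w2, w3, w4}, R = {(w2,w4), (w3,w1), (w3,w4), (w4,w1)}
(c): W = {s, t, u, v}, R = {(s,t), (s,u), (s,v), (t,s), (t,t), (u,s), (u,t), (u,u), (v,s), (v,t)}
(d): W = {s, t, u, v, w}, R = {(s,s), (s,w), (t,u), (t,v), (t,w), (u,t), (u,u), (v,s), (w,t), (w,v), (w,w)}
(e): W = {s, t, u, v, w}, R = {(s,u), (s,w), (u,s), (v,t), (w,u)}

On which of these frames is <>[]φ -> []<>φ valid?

(c)

Frame correspondent (Sahlqvist): forall x forall y forall z (Rxy & Rxz -> exists w (Ryw & Rzw)) — i.e. convergence.
(a): fails — Ruw and Ruw but w and w have no common successor.
(b): fails — Rw3w1 and Rw3w1 but w1 and w1 have no common successor.
(c): condition met.
(d): fails — Rtv and Rtw but v and w have no common successor.
(e): fails — Rsw and Rsu but w and u have no common successor.
Valid on: (c).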